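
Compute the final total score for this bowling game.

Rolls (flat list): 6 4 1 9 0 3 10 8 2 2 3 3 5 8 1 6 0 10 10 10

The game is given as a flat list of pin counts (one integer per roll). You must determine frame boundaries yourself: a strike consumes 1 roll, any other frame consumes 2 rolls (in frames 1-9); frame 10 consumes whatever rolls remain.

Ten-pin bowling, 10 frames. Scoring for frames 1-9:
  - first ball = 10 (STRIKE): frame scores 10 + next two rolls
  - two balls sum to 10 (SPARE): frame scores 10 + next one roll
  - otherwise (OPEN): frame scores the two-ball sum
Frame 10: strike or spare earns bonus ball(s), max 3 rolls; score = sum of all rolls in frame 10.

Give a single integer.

Answer: 114

Derivation:
Frame 1: SPARE (6+4=10). 10 + next roll (1) = 11. Cumulative: 11
Frame 2: SPARE (1+9=10). 10 + next roll (0) = 10. Cumulative: 21
Frame 3: OPEN (0+3=3). Cumulative: 24
Frame 4: STRIKE. 10 + next two rolls (8+2) = 20. Cumulative: 44
Frame 5: SPARE (8+2=10). 10 + next roll (2) = 12. Cumulative: 56
Frame 6: OPEN (2+3=5). Cumulative: 61
Frame 7: OPEN (3+5=8). Cumulative: 69
Frame 8: OPEN (8+1=9). Cumulative: 78
Frame 9: OPEN (6+0=6). Cumulative: 84
Frame 10: STRIKE. Sum of all frame-10 rolls (10+10+10) = 30. Cumulative: 114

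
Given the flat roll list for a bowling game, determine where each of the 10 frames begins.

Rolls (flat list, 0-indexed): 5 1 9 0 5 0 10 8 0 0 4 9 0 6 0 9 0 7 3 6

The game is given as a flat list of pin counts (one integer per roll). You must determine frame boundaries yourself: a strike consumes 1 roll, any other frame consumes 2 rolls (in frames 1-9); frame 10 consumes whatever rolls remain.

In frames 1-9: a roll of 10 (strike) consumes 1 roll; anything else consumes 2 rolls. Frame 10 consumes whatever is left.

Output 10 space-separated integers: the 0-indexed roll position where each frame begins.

Answer: 0 2 4 6 7 9 11 13 15 17

Derivation:
Frame 1 starts at roll index 0: rolls=5,1 (sum=6), consumes 2 rolls
Frame 2 starts at roll index 2: rolls=9,0 (sum=9), consumes 2 rolls
Frame 3 starts at roll index 4: rolls=5,0 (sum=5), consumes 2 rolls
Frame 4 starts at roll index 6: roll=10 (strike), consumes 1 roll
Frame 5 starts at roll index 7: rolls=8,0 (sum=8), consumes 2 rolls
Frame 6 starts at roll index 9: rolls=0,4 (sum=4), consumes 2 rolls
Frame 7 starts at roll index 11: rolls=9,0 (sum=9), consumes 2 rolls
Frame 8 starts at roll index 13: rolls=6,0 (sum=6), consumes 2 rolls
Frame 9 starts at roll index 15: rolls=9,0 (sum=9), consumes 2 rolls
Frame 10 starts at roll index 17: 3 remaining rolls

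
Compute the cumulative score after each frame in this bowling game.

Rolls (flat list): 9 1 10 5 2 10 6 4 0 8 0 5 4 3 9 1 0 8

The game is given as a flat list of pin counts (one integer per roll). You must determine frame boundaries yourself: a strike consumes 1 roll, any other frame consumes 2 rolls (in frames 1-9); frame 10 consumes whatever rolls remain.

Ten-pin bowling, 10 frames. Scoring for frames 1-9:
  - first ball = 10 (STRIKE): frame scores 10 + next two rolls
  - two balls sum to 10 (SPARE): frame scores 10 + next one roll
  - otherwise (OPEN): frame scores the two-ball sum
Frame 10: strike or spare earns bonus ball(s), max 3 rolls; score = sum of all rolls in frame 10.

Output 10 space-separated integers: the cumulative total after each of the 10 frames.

Frame 1: SPARE (9+1=10). 10 + next roll (10) = 20. Cumulative: 20
Frame 2: STRIKE. 10 + next two rolls (5+2) = 17. Cumulative: 37
Frame 3: OPEN (5+2=7). Cumulative: 44
Frame 4: STRIKE. 10 + next two rolls (6+4) = 20. Cumulative: 64
Frame 5: SPARE (6+4=10). 10 + next roll (0) = 10. Cumulative: 74
Frame 6: OPEN (0+8=8). Cumulative: 82
Frame 7: OPEN (0+5=5). Cumulative: 87
Frame 8: OPEN (4+3=7). Cumulative: 94
Frame 9: SPARE (9+1=10). 10 + next roll (0) = 10. Cumulative: 104
Frame 10: OPEN. Sum of all frame-10 rolls (0+8) = 8. Cumulative: 112

Answer: 20 37 44 64 74 82 87 94 104 112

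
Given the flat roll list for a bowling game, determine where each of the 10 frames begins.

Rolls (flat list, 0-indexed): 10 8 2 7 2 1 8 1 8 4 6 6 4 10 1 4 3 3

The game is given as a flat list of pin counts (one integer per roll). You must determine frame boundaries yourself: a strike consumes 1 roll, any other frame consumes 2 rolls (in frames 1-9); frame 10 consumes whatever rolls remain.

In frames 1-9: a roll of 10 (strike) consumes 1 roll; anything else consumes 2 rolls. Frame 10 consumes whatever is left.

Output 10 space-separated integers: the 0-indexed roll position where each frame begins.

Answer: 0 1 3 5 7 9 11 13 14 16

Derivation:
Frame 1 starts at roll index 0: roll=10 (strike), consumes 1 roll
Frame 2 starts at roll index 1: rolls=8,2 (sum=10), consumes 2 rolls
Frame 3 starts at roll index 3: rolls=7,2 (sum=9), consumes 2 rolls
Frame 4 starts at roll index 5: rolls=1,8 (sum=9), consumes 2 rolls
Frame 5 starts at roll index 7: rolls=1,8 (sum=9), consumes 2 rolls
Frame 6 starts at roll index 9: rolls=4,6 (sum=10), consumes 2 rolls
Frame 7 starts at roll index 11: rolls=6,4 (sum=10), consumes 2 rolls
Frame 8 starts at roll index 13: roll=10 (strike), consumes 1 roll
Frame 9 starts at roll index 14: rolls=1,4 (sum=5), consumes 2 rolls
Frame 10 starts at roll index 16: 2 remaining rolls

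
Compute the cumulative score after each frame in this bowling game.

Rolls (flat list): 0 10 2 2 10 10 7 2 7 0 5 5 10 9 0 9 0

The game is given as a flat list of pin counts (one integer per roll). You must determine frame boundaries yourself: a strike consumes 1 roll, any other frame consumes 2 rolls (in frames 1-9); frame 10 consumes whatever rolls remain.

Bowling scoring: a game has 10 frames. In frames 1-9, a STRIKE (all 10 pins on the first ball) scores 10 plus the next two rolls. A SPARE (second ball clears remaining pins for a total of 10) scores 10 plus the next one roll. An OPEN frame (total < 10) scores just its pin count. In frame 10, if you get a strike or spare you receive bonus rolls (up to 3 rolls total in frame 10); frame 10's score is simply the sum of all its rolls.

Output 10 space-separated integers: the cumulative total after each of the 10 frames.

Answer: 12 16 43 62 71 78 98 117 126 135

Derivation:
Frame 1: SPARE (0+10=10). 10 + next roll (2) = 12. Cumulative: 12
Frame 2: OPEN (2+2=4). Cumulative: 16
Frame 3: STRIKE. 10 + next two rolls (10+7) = 27. Cumulative: 43
Frame 4: STRIKE. 10 + next two rolls (7+2) = 19. Cumulative: 62
Frame 5: OPEN (7+2=9). Cumulative: 71
Frame 6: OPEN (7+0=7). Cumulative: 78
Frame 7: SPARE (5+5=10). 10 + next roll (10) = 20. Cumulative: 98
Frame 8: STRIKE. 10 + next two rolls (9+0) = 19. Cumulative: 117
Frame 9: OPEN (9+0=9). Cumulative: 126
Frame 10: OPEN. Sum of all frame-10 rolls (9+0) = 9. Cumulative: 135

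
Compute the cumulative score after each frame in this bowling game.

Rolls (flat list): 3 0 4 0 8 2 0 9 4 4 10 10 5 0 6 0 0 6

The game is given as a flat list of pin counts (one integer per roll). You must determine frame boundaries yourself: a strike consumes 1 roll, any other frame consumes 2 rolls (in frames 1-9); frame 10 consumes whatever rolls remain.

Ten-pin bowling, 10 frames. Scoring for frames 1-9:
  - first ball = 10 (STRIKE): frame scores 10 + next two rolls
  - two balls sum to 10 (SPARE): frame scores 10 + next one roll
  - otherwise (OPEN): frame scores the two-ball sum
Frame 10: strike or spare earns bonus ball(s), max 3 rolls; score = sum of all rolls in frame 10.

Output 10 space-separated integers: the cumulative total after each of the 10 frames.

Frame 1: OPEN (3+0=3). Cumulative: 3
Frame 2: OPEN (4+0=4). Cumulative: 7
Frame 3: SPARE (8+2=10). 10 + next roll (0) = 10. Cumulative: 17
Frame 4: OPEN (0+9=9). Cumulative: 26
Frame 5: OPEN (4+4=8). Cumulative: 34
Frame 6: STRIKE. 10 + next two rolls (10+5) = 25. Cumulative: 59
Frame 7: STRIKE. 10 + next two rolls (5+0) = 15. Cumulative: 74
Frame 8: OPEN (5+0=5). Cumulative: 79
Frame 9: OPEN (6+0=6). Cumulative: 85
Frame 10: OPEN. Sum of all frame-10 rolls (0+6) = 6. Cumulative: 91

Answer: 3 7 17 26 34 59 74 79 85 91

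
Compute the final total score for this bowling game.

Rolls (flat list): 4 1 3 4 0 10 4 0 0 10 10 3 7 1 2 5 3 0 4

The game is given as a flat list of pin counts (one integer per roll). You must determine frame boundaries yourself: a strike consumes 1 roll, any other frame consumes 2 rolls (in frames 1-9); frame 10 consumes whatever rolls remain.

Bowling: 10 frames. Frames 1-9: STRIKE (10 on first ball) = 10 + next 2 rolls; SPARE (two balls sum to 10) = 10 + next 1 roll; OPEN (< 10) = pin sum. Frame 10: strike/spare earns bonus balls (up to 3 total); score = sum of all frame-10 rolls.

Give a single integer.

Answer: 96

Derivation:
Frame 1: OPEN (4+1=5). Cumulative: 5
Frame 2: OPEN (3+4=7). Cumulative: 12
Frame 3: SPARE (0+10=10). 10 + next roll (4) = 14. Cumulative: 26
Frame 4: OPEN (4+0=4). Cumulative: 30
Frame 5: SPARE (0+10=10). 10 + next roll (10) = 20. Cumulative: 50
Frame 6: STRIKE. 10 + next two rolls (3+7) = 20. Cumulative: 70
Frame 7: SPARE (3+7=10). 10 + next roll (1) = 11. Cumulative: 81
Frame 8: OPEN (1+2=3). Cumulative: 84
Frame 9: OPEN (5+3=8). Cumulative: 92
Frame 10: OPEN. Sum of all frame-10 rolls (0+4) = 4. Cumulative: 96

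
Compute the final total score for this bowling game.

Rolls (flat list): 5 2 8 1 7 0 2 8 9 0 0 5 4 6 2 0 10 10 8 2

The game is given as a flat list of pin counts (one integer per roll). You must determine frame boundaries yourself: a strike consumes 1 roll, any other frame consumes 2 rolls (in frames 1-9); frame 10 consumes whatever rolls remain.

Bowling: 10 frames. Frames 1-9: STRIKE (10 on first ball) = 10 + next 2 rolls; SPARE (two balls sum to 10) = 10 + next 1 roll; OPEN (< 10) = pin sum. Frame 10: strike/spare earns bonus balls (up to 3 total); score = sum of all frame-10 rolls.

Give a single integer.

Frame 1: OPEN (5+2=7). Cumulative: 7
Frame 2: OPEN (8+1=9). Cumulative: 16
Frame 3: OPEN (7+0=7). Cumulative: 23
Frame 4: SPARE (2+8=10). 10 + next roll (9) = 19. Cumulative: 42
Frame 5: OPEN (9+0=9). Cumulative: 51
Frame 6: OPEN (0+5=5). Cumulative: 56
Frame 7: SPARE (4+6=10). 10 + next roll (2) = 12. Cumulative: 68
Frame 8: OPEN (2+0=2). Cumulative: 70
Frame 9: STRIKE. 10 + next two rolls (10+8) = 28. Cumulative: 98
Frame 10: STRIKE. Sum of all frame-10 rolls (10+8+2) = 20. Cumulative: 118

Answer: 118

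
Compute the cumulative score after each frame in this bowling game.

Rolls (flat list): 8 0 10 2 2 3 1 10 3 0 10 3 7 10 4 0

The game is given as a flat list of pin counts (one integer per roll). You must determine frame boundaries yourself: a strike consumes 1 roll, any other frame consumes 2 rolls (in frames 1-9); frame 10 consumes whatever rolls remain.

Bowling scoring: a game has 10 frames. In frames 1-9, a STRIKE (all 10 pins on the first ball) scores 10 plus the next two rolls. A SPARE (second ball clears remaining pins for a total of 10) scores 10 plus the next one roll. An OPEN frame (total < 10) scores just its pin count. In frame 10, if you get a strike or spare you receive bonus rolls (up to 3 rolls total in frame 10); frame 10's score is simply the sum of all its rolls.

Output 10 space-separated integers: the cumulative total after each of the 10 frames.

Frame 1: OPEN (8+0=8). Cumulative: 8
Frame 2: STRIKE. 10 + next two rolls (2+2) = 14. Cumulative: 22
Frame 3: OPEN (2+2=4). Cumulative: 26
Frame 4: OPEN (3+1=4). Cumulative: 30
Frame 5: STRIKE. 10 + next two rolls (3+0) = 13. Cumulative: 43
Frame 6: OPEN (3+0=3). Cumulative: 46
Frame 7: STRIKE. 10 + next two rolls (3+7) = 20. Cumulative: 66
Frame 8: SPARE (3+7=10). 10 + next roll (10) = 20. Cumulative: 86
Frame 9: STRIKE. 10 + next two rolls (4+0) = 14. Cumulative: 100
Frame 10: OPEN. Sum of all frame-10 rolls (4+0) = 4. Cumulative: 104

Answer: 8 22 26 30 43 46 66 86 100 104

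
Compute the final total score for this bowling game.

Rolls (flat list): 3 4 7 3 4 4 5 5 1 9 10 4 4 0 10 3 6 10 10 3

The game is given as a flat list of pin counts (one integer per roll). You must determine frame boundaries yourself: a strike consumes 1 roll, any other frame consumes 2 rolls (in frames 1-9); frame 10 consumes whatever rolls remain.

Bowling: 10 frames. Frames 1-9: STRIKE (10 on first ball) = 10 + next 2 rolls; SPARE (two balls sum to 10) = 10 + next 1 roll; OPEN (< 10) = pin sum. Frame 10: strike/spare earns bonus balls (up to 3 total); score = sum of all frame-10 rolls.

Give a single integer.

Answer: 131

Derivation:
Frame 1: OPEN (3+4=7). Cumulative: 7
Frame 2: SPARE (7+3=10). 10 + next roll (4) = 14. Cumulative: 21
Frame 3: OPEN (4+4=8). Cumulative: 29
Frame 4: SPARE (5+5=10). 10 + next roll (1) = 11. Cumulative: 40
Frame 5: SPARE (1+9=10). 10 + next roll (10) = 20. Cumulative: 60
Frame 6: STRIKE. 10 + next two rolls (4+4) = 18. Cumulative: 78
Frame 7: OPEN (4+4=8). Cumulative: 86
Frame 8: SPARE (0+10=10). 10 + next roll (3) = 13. Cumulative: 99
Frame 9: OPEN (3+6=9). Cumulative: 108
Frame 10: STRIKE. Sum of all frame-10 rolls (10+10+3) = 23. Cumulative: 131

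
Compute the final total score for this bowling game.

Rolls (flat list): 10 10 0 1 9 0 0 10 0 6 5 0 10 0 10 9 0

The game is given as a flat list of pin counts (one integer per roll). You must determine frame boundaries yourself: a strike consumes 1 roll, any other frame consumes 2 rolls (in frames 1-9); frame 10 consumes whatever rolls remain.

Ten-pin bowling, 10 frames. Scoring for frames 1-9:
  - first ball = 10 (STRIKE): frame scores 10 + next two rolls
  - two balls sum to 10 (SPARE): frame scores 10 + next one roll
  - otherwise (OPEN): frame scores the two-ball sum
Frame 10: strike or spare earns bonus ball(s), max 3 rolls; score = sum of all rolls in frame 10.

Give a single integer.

Frame 1: STRIKE. 10 + next two rolls (10+0) = 20. Cumulative: 20
Frame 2: STRIKE. 10 + next two rolls (0+1) = 11. Cumulative: 31
Frame 3: OPEN (0+1=1). Cumulative: 32
Frame 4: OPEN (9+0=9). Cumulative: 41
Frame 5: SPARE (0+10=10). 10 + next roll (0) = 10. Cumulative: 51
Frame 6: OPEN (0+6=6). Cumulative: 57
Frame 7: OPEN (5+0=5). Cumulative: 62
Frame 8: STRIKE. 10 + next two rolls (0+10) = 20. Cumulative: 82
Frame 9: SPARE (0+10=10). 10 + next roll (9) = 19. Cumulative: 101
Frame 10: OPEN. Sum of all frame-10 rolls (9+0) = 9. Cumulative: 110

Answer: 110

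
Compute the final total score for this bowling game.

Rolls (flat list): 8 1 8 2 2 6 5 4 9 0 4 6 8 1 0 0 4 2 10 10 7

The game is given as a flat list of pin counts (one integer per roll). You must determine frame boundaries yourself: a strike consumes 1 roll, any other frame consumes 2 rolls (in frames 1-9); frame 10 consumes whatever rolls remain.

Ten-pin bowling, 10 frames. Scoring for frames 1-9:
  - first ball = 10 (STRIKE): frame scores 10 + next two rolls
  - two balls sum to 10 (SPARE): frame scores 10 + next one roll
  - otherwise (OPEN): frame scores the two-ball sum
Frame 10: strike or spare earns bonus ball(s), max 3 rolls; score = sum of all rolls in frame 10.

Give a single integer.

Answer: 107

Derivation:
Frame 1: OPEN (8+1=9). Cumulative: 9
Frame 2: SPARE (8+2=10). 10 + next roll (2) = 12. Cumulative: 21
Frame 3: OPEN (2+6=8). Cumulative: 29
Frame 4: OPEN (5+4=9). Cumulative: 38
Frame 5: OPEN (9+0=9). Cumulative: 47
Frame 6: SPARE (4+6=10). 10 + next roll (8) = 18. Cumulative: 65
Frame 7: OPEN (8+1=9). Cumulative: 74
Frame 8: OPEN (0+0=0). Cumulative: 74
Frame 9: OPEN (4+2=6). Cumulative: 80
Frame 10: STRIKE. Sum of all frame-10 rolls (10+10+7) = 27. Cumulative: 107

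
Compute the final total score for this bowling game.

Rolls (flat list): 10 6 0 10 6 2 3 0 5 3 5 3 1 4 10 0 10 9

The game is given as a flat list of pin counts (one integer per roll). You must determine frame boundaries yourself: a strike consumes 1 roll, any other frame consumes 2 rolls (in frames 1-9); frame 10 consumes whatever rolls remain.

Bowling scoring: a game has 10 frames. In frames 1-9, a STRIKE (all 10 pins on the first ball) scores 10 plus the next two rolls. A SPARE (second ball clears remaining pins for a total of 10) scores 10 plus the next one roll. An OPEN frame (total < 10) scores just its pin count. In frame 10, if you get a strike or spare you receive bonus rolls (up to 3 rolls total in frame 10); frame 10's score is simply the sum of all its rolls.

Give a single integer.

Frame 1: STRIKE. 10 + next two rolls (6+0) = 16. Cumulative: 16
Frame 2: OPEN (6+0=6). Cumulative: 22
Frame 3: STRIKE. 10 + next two rolls (6+2) = 18. Cumulative: 40
Frame 4: OPEN (6+2=8). Cumulative: 48
Frame 5: OPEN (3+0=3). Cumulative: 51
Frame 6: OPEN (5+3=8). Cumulative: 59
Frame 7: OPEN (5+3=8). Cumulative: 67
Frame 8: OPEN (1+4=5). Cumulative: 72
Frame 9: STRIKE. 10 + next two rolls (0+10) = 20. Cumulative: 92
Frame 10: SPARE. Sum of all frame-10 rolls (0+10+9) = 19. Cumulative: 111

Answer: 111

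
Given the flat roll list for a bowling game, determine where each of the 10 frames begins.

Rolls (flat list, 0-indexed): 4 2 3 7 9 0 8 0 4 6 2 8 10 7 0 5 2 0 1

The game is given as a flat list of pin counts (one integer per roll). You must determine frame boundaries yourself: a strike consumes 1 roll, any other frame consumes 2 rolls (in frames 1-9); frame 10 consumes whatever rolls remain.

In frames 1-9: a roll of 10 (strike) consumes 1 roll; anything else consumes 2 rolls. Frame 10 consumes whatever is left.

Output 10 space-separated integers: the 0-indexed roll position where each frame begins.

Answer: 0 2 4 6 8 10 12 13 15 17

Derivation:
Frame 1 starts at roll index 0: rolls=4,2 (sum=6), consumes 2 rolls
Frame 2 starts at roll index 2: rolls=3,7 (sum=10), consumes 2 rolls
Frame 3 starts at roll index 4: rolls=9,0 (sum=9), consumes 2 rolls
Frame 4 starts at roll index 6: rolls=8,0 (sum=8), consumes 2 rolls
Frame 5 starts at roll index 8: rolls=4,6 (sum=10), consumes 2 rolls
Frame 6 starts at roll index 10: rolls=2,8 (sum=10), consumes 2 rolls
Frame 7 starts at roll index 12: roll=10 (strike), consumes 1 roll
Frame 8 starts at roll index 13: rolls=7,0 (sum=7), consumes 2 rolls
Frame 9 starts at roll index 15: rolls=5,2 (sum=7), consumes 2 rolls
Frame 10 starts at roll index 17: 2 remaining rolls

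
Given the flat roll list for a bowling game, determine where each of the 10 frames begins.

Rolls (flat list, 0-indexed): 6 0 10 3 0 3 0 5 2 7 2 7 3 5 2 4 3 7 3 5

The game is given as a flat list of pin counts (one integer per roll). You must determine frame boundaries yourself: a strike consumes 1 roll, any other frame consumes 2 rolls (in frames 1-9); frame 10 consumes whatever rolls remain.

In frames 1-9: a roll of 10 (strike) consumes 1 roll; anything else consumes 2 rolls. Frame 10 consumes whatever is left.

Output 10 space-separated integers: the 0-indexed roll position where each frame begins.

Answer: 0 2 3 5 7 9 11 13 15 17

Derivation:
Frame 1 starts at roll index 0: rolls=6,0 (sum=6), consumes 2 rolls
Frame 2 starts at roll index 2: roll=10 (strike), consumes 1 roll
Frame 3 starts at roll index 3: rolls=3,0 (sum=3), consumes 2 rolls
Frame 4 starts at roll index 5: rolls=3,0 (sum=3), consumes 2 rolls
Frame 5 starts at roll index 7: rolls=5,2 (sum=7), consumes 2 rolls
Frame 6 starts at roll index 9: rolls=7,2 (sum=9), consumes 2 rolls
Frame 7 starts at roll index 11: rolls=7,3 (sum=10), consumes 2 rolls
Frame 8 starts at roll index 13: rolls=5,2 (sum=7), consumes 2 rolls
Frame 9 starts at roll index 15: rolls=4,3 (sum=7), consumes 2 rolls
Frame 10 starts at roll index 17: 3 remaining rolls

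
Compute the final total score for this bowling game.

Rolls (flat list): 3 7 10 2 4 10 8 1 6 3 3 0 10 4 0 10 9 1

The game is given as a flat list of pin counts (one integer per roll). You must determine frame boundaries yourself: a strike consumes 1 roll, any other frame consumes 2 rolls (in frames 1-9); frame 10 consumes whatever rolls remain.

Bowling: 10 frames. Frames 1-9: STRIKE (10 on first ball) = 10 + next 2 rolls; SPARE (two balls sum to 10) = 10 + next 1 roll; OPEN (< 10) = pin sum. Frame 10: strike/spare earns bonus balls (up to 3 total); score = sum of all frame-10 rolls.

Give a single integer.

Frame 1: SPARE (3+7=10). 10 + next roll (10) = 20. Cumulative: 20
Frame 2: STRIKE. 10 + next two rolls (2+4) = 16. Cumulative: 36
Frame 3: OPEN (2+4=6). Cumulative: 42
Frame 4: STRIKE. 10 + next two rolls (8+1) = 19. Cumulative: 61
Frame 5: OPEN (8+1=9). Cumulative: 70
Frame 6: OPEN (6+3=9). Cumulative: 79
Frame 7: OPEN (3+0=3). Cumulative: 82
Frame 8: STRIKE. 10 + next two rolls (4+0) = 14. Cumulative: 96
Frame 9: OPEN (4+0=4). Cumulative: 100
Frame 10: STRIKE. Sum of all frame-10 rolls (10+9+1) = 20. Cumulative: 120

Answer: 120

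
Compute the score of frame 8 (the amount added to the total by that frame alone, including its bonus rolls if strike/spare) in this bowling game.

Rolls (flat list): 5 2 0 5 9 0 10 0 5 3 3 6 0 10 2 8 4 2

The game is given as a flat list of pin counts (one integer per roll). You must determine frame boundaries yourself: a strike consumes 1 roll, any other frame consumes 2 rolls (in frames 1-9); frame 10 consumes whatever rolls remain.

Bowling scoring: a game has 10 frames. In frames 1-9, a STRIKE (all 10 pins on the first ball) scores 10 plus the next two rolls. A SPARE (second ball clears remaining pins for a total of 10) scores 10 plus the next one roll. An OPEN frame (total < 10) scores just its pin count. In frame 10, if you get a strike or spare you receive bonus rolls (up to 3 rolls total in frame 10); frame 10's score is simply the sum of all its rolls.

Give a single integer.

Frame 1: OPEN (5+2=7). Cumulative: 7
Frame 2: OPEN (0+5=5). Cumulative: 12
Frame 3: OPEN (9+0=9). Cumulative: 21
Frame 4: STRIKE. 10 + next two rolls (0+5) = 15. Cumulative: 36
Frame 5: OPEN (0+5=5). Cumulative: 41
Frame 6: OPEN (3+3=6). Cumulative: 47
Frame 7: OPEN (6+0=6). Cumulative: 53
Frame 8: STRIKE. 10 + next two rolls (2+8) = 20. Cumulative: 73
Frame 9: SPARE (2+8=10). 10 + next roll (4) = 14. Cumulative: 87
Frame 10: OPEN. Sum of all frame-10 rolls (4+2) = 6. Cumulative: 93

Answer: 20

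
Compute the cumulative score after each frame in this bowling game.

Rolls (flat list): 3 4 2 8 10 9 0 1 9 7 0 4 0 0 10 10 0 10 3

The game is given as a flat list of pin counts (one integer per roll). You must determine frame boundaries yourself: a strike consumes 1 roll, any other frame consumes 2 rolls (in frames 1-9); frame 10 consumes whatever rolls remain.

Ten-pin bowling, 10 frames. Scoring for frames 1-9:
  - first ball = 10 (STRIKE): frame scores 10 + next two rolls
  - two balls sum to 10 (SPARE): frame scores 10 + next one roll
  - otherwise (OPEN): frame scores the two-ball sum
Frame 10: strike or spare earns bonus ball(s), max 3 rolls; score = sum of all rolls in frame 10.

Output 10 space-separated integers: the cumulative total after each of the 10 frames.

Frame 1: OPEN (3+4=7). Cumulative: 7
Frame 2: SPARE (2+8=10). 10 + next roll (10) = 20. Cumulative: 27
Frame 3: STRIKE. 10 + next two rolls (9+0) = 19. Cumulative: 46
Frame 4: OPEN (9+0=9). Cumulative: 55
Frame 5: SPARE (1+9=10). 10 + next roll (7) = 17. Cumulative: 72
Frame 6: OPEN (7+0=7). Cumulative: 79
Frame 7: OPEN (4+0=4). Cumulative: 83
Frame 8: SPARE (0+10=10). 10 + next roll (10) = 20. Cumulative: 103
Frame 9: STRIKE. 10 + next two rolls (0+10) = 20. Cumulative: 123
Frame 10: SPARE. Sum of all frame-10 rolls (0+10+3) = 13. Cumulative: 136

Answer: 7 27 46 55 72 79 83 103 123 136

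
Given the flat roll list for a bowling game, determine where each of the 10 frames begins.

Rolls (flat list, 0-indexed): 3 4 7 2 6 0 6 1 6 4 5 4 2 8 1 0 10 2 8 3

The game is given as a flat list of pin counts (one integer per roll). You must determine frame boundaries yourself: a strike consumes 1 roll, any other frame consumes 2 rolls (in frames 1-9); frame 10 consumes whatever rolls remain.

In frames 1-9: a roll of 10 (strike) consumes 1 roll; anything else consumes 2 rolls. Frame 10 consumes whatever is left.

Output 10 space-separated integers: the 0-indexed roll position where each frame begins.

Answer: 0 2 4 6 8 10 12 14 16 17

Derivation:
Frame 1 starts at roll index 0: rolls=3,4 (sum=7), consumes 2 rolls
Frame 2 starts at roll index 2: rolls=7,2 (sum=9), consumes 2 rolls
Frame 3 starts at roll index 4: rolls=6,0 (sum=6), consumes 2 rolls
Frame 4 starts at roll index 6: rolls=6,1 (sum=7), consumes 2 rolls
Frame 5 starts at roll index 8: rolls=6,4 (sum=10), consumes 2 rolls
Frame 6 starts at roll index 10: rolls=5,4 (sum=9), consumes 2 rolls
Frame 7 starts at roll index 12: rolls=2,8 (sum=10), consumes 2 rolls
Frame 8 starts at roll index 14: rolls=1,0 (sum=1), consumes 2 rolls
Frame 9 starts at roll index 16: roll=10 (strike), consumes 1 roll
Frame 10 starts at roll index 17: 3 remaining rolls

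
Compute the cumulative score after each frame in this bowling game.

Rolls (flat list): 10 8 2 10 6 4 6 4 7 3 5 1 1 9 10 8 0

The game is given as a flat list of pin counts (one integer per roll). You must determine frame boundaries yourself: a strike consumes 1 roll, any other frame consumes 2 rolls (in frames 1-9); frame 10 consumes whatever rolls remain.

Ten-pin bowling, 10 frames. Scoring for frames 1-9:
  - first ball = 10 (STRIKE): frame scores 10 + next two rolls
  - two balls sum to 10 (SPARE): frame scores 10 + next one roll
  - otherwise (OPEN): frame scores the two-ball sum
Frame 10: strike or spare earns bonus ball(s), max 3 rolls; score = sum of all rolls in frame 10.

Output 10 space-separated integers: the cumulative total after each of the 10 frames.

Answer: 20 40 60 76 93 108 114 134 152 160

Derivation:
Frame 1: STRIKE. 10 + next two rolls (8+2) = 20. Cumulative: 20
Frame 2: SPARE (8+2=10). 10 + next roll (10) = 20. Cumulative: 40
Frame 3: STRIKE. 10 + next two rolls (6+4) = 20. Cumulative: 60
Frame 4: SPARE (6+4=10). 10 + next roll (6) = 16. Cumulative: 76
Frame 5: SPARE (6+4=10). 10 + next roll (7) = 17. Cumulative: 93
Frame 6: SPARE (7+3=10). 10 + next roll (5) = 15. Cumulative: 108
Frame 7: OPEN (5+1=6). Cumulative: 114
Frame 8: SPARE (1+9=10). 10 + next roll (10) = 20. Cumulative: 134
Frame 9: STRIKE. 10 + next two rolls (8+0) = 18. Cumulative: 152
Frame 10: OPEN. Sum of all frame-10 rolls (8+0) = 8. Cumulative: 160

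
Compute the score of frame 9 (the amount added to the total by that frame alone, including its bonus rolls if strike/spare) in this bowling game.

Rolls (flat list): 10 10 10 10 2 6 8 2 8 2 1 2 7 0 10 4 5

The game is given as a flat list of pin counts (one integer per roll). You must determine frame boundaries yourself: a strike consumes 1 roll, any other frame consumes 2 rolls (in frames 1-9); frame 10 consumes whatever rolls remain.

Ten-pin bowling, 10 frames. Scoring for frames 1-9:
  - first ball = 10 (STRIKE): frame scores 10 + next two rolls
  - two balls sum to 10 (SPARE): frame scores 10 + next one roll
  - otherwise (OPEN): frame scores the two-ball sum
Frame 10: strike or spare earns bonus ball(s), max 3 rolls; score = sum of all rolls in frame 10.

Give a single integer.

Answer: 7

Derivation:
Frame 1: STRIKE. 10 + next two rolls (10+10) = 30. Cumulative: 30
Frame 2: STRIKE. 10 + next two rolls (10+10) = 30. Cumulative: 60
Frame 3: STRIKE. 10 + next two rolls (10+2) = 22. Cumulative: 82
Frame 4: STRIKE. 10 + next two rolls (2+6) = 18. Cumulative: 100
Frame 5: OPEN (2+6=8). Cumulative: 108
Frame 6: SPARE (8+2=10). 10 + next roll (8) = 18. Cumulative: 126
Frame 7: SPARE (8+2=10). 10 + next roll (1) = 11. Cumulative: 137
Frame 8: OPEN (1+2=3). Cumulative: 140
Frame 9: OPEN (7+0=7). Cumulative: 147
Frame 10: STRIKE. Sum of all frame-10 rolls (10+4+5) = 19. Cumulative: 166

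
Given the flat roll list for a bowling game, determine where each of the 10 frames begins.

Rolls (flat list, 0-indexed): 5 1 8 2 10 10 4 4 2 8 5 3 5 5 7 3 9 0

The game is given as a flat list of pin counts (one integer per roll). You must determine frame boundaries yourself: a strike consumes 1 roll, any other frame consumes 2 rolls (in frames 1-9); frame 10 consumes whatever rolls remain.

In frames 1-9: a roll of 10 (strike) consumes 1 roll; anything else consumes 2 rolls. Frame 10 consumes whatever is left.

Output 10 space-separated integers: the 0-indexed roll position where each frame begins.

Frame 1 starts at roll index 0: rolls=5,1 (sum=6), consumes 2 rolls
Frame 2 starts at roll index 2: rolls=8,2 (sum=10), consumes 2 rolls
Frame 3 starts at roll index 4: roll=10 (strike), consumes 1 roll
Frame 4 starts at roll index 5: roll=10 (strike), consumes 1 roll
Frame 5 starts at roll index 6: rolls=4,4 (sum=8), consumes 2 rolls
Frame 6 starts at roll index 8: rolls=2,8 (sum=10), consumes 2 rolls
Frame 7 starts at roll index 10: rolls=5,3 (sum=8), consumes 2 rolls
Frame 8 starts at roll index 12: rolls=5,5 (sum=10), consumes 2 rolls
Frame 9 starts at roll index 14: rolls=7,3 (sum=10), consumes 2 rolls
Frame 10 starts at roll index 16: 2 remaining rolls

Answer: 0 2 4 5 6 8 10 12 14 16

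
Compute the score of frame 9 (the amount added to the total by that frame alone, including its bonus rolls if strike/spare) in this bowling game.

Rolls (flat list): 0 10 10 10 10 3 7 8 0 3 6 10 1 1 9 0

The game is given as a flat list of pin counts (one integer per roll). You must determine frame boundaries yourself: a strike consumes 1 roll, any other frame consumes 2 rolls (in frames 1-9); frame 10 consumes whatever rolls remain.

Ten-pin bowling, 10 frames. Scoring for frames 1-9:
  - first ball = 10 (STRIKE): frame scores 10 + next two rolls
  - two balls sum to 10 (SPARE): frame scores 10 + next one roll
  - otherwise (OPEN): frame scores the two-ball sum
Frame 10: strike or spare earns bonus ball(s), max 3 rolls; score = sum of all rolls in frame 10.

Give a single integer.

Frame 1: SPARE (0+10=10). 10 + next roll (10) = 20. Cumulative: 20
Frame 2: STRIKE. 10 + next two rolls (10+10) = 30. Cumulative: 50
Frame 3: STRIKE. 10 + next two rolls (10+3) = 23. Cumulative: 73
Frame 4: STRIKE. 10 + next two rolls (3+7) = 20. Cumulative: 93
Frame 5: SPARE (3+7=10). 10 + next roll (8) = 18. Cumulative: 111
Frame 6: OPEN (8+0=8). Cumulative: 119
Frame 7: OPEN (3+6=9). Cumulative: 128
Frame 8: STRIKE. 10 + next two rolls (1+1) = 12. Cumulative: 140
Frame 9: OPEN (1+1=2). Cumulative: 142
Frame 10: OPEN. Sum of all frame-10 rolls (9+0) = 9. Cumulative: 151

Answer: 2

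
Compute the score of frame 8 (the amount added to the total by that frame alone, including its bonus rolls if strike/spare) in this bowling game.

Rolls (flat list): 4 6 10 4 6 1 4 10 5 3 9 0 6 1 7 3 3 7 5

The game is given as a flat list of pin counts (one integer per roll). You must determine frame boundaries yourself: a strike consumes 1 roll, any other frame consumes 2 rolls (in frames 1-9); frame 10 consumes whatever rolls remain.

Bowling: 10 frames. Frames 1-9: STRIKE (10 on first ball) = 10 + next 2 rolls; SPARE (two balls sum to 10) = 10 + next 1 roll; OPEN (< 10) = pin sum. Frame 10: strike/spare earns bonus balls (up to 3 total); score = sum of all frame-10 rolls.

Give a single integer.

Frame 1: SPARE (4+6=10). 10 + next roll (10) = 20. Cumulative: 20
Frame 2: STRIKE. 10 + next two rolls (4+6) = 20. Cumulative: 40
Frame 3: SPARE (4+6=10). 10 + next roll (1) = 11. Cumulative: 51
Frame 4: OPEN (1+4=5). Cumulative: 56
Frame 5: STRIKE. 10 + next two rolls (5+3) = 18. Cumulative: 74
Frame 6: OPEN (5+3=8). Cumulative: 82
Frame 7: OPEN (9+0=9). Cumulative: 91
Frame 8: OPEN (6+1=7). Cumulative: 98
Frame 9: SPARE (7+3=10). 10 + next roll (3) = 13. Cumulative: 111
Frame 10: SPARE. Sum of all frame-10 rolls (3+7+5) = 15. Cumulative: 126

Answer: 7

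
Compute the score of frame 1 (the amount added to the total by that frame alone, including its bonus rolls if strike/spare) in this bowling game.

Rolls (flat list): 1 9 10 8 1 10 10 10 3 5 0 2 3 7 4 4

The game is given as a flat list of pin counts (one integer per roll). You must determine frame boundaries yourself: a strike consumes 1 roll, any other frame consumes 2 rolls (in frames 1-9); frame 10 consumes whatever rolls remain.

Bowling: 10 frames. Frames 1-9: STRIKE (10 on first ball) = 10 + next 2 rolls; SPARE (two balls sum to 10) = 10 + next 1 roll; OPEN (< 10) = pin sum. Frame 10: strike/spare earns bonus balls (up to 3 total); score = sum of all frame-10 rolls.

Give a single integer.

Answer: 20

Derivation:
Frame 1: SPARE (1+9=10). 10 + next roll (10) = 20. Cumulative: 20
Frame 2: STRIKE. 10 + next two rolls (8+1) = 19. Cumulative: 39
Frame 3: OPEN (8+1=9). Cumulative: 48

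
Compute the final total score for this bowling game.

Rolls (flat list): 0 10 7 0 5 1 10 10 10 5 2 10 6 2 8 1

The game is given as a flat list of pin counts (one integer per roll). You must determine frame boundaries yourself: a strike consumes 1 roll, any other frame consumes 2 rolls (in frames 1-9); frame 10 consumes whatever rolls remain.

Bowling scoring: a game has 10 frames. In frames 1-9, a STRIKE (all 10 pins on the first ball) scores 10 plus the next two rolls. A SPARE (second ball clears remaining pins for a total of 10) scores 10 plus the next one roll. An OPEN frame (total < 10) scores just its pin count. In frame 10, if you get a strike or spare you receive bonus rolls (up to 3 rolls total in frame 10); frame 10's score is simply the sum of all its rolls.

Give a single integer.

Answer: 144

Derivation:
Frame 1: SPARE (0+10=10). 10 + next roll (7) = 17. Cumulative: 17
Frame 2: OPEN (7+0=7). Cumulative: 24
Frame 3: OPEN (5+1=6). Cumulative: 30
Frame 4: STRIKE. 10 + next two rolls (10+10) = 30. Cumulative: 60
Frame 5: STRIKE. 10 + next two rolls (10+5) = 25. Cumulative: 85
Frame 6: STRIKE. 10 + next two rolls (5+2) = 17. Cumulative: 102
Frame 7: OPEN (5+2=7). Cumulative: 109
Frame 8: STRIKE. 10 + next two rolls (6+2) = 18. Cumulative: 127
Frame 9: OPEN (6+2=8). Cumulative: 135
Frame 10: OPEN. Sum of all frame-10 rolls (8+1) = 9. Cumulative: 144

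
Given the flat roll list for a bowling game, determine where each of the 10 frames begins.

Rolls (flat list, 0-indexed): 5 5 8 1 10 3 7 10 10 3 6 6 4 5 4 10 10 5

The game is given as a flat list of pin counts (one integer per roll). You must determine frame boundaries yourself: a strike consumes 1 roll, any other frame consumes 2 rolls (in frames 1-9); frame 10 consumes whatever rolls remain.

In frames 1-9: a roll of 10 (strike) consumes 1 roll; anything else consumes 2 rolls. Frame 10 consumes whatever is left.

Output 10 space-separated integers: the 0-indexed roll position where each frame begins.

Frame 1 starts at roll index 0: rolls=5,5 (sum=10), consumes 2 rolls
Frame 2 starts at roll index 2: rolls=8,1 (sum=9), consumes 2 rolls
Frame 3 starts at roll index 4: roll=10 (strike), consumes 1 roll
Frame 4 starts at roll index 5: rolls=3,7 (sum=10), consumes 2 rolls
Frame 5 starts at roll index 7: roll=10 (strike), consumes 1 roll
Frame 6 starts at roll index 8: roll=10 (strike), consumes 1 roll
Frame 7 starts at roll index 9: rolls=3,6 (sum=9), consumes 2 rolls
Frame 8 starts at roll index 11: rolls=6,4 (sum=10), consumes 2 rolls
Frame 9 starts at roll index 13: rolls=5,4 (sum=9), consumes 2 rolls
Frame 10 starts at roll index 15: 3 remaining rolls

Answer: 0 2 4 5 7 8 9 11 13 15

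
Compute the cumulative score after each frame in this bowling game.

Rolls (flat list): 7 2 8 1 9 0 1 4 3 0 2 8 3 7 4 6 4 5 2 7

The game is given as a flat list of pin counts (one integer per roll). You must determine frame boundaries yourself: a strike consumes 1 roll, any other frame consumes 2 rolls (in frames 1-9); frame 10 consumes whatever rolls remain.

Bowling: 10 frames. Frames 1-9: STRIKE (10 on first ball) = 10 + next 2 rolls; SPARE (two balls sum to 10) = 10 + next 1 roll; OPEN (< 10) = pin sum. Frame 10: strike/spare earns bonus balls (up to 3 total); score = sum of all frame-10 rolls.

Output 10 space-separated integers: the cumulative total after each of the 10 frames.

Answer: 9 18 27 32 35 48 62 76 85 94

Derivation:
Frame 1: OPEN (7+2=9). Cumulative: 9
Frame 2: OPEN (8+1=9). Cumulative: 18
Frame 3: OPEN (9+0=9). Cumulative: 27
Frame 4: OPEN (1+4=5). Cumulative: 32
Frame 5: OPEN (3+0=3). Cumulative: 35
Frame 6: SPARE (2+8=10). 10 + next roll (3) = 13. Cumulative: 48
Frame 7: SPARE (3+7=10). 10 + next roll (4) = 14. Cumulative: 62
Frame 8: SPARE (4+6=10). 10 + next roll (4) = 14. Cumulative: 76
Frame 9: OPEN (4+5=9). Cumulative: 85
Frame 10: OPEN. Sum of all frame-10 rolls (2+7) = 9. Cumulative: 94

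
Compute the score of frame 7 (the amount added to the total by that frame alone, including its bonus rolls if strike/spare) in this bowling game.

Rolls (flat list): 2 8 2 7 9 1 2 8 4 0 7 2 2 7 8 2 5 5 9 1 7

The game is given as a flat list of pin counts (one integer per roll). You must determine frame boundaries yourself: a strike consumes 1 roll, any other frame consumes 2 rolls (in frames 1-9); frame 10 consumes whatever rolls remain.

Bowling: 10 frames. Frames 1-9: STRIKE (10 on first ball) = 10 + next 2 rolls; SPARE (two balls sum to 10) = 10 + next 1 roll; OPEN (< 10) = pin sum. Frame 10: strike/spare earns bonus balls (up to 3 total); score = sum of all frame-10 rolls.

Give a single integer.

Frame 1: SPARE (2+8=10). 10 + next roll (2) = 12. Cumulative: 12
Frame 2: OPEN (2+7=9). Cumulative: 21
Frame 3: SPARE (9+1=10). 10 + next roll (2) = 12. Cumulative: 33
Frame 4: SPARE (2+8=10). 10 + next roll (4) = 14. Cumulative: 47
Frame 5: OPEN (4+0=4). Cumulative: 51
Frame 6: OPEN (7+2=9). Cumulative: 60
Frame 7: OPEN (2+7=9). Cumulative: 69
Frame 8: SPARE (8+2=10). 10 + next roll (5) = 15. Cumulative: 84
Frame 9: SPARE (5+5=10). 10 + next roll (9) = 19. Cumulative: 103

Answer: 9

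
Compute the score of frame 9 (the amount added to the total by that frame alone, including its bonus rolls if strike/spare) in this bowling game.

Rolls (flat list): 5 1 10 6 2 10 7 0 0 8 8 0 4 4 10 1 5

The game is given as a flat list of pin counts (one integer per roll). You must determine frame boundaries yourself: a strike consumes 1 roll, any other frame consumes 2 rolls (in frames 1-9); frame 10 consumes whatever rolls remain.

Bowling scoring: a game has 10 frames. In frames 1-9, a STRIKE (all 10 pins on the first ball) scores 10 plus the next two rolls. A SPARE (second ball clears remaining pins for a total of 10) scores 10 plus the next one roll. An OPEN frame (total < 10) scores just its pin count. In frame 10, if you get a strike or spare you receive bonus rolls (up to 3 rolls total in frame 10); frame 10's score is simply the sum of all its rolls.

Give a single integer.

Frame 1: OPEN (5+1=6). Cumulative: 6
Frame 2: STRIKE. 10 + next two rolls (6+2) = 18. Cumulative: 24
Frame 3: OPEN (6+2=8). Cumulative: 32
Frame 4: STRIKE. 10 + next two rolls (7+0) = 17. Cumulative: 49
Frame 5: OPEN (7+0=7). Cumulative: 56
Frame 6: OPEN (0+8=8). Cumulative: 64
Frame 7: OPEN (8+0=8). Cumulative: 72
Frame 8: OPEN (4+4=8). Cumulative: 80
Frame 9: STRIKE. 10 + next two rolls (1+5) = 16. Cumulative: 96
Frame 10: OPEN. Sum of all frame-10 rolls (1+5) = 6. Cumulative: 102

Answer: 16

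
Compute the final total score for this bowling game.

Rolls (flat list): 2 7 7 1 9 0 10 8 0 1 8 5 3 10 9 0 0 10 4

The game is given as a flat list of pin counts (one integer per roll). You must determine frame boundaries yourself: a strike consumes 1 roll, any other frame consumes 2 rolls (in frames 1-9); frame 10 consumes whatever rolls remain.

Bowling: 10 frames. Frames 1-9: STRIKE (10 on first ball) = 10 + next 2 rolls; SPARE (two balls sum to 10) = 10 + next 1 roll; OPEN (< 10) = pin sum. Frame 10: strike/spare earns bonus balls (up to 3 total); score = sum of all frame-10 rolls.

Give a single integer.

Frame 1: OPEN (2+7=9). Cumulative: 9
Frame 2: OPEN (7+1=8). Cumulative: 17
Frame 3: OPEN (9+0=9). Cumulative: 26
Frame 4: STRIKE. 10 + next two rolls (8+0) = 18. Cumulative: 44
Frame 5: OPEN (8+0=8). Cumulative: 52
Frame 6: OPEN (1+8=9). Cumulative: 61
Frame 7: OPEN (5+3=8). Cumulative: 69
Frame 8: STRIKE. 10 + next two rolls (9+0) = 19. Cumulative: 88
Frame 9: OPEN (9+0=9). Cumulative: 97
Frame 10: SPARE. Sum of all frame-10 rolls (0+10+4) = 14. Cumulative: 111

Answer: 111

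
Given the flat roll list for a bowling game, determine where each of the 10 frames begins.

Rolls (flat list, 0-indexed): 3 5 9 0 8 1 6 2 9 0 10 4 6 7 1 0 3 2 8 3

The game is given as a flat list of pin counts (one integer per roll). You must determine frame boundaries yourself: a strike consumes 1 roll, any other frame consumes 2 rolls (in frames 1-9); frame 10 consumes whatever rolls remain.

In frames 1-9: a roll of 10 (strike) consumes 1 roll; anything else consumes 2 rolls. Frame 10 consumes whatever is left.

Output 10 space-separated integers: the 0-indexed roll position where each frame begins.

Answer: 0 2 4 6 8 10 11 13 15 17

Derivation:
Frame 1 starts at roll index 0: rolls=3,5 (sum=8), consumes 2 rolls
Frame 2 starts at roll index 2: rolls=9,0 (sum=9), consumes 2 rolls
Frame 3 starts at roll index 4: rolls=8,1 (sum=9), consumes 2 rolls
Frame 4 starts at roll index 6: rolls=6,2 (sum=8), consumes 2 rolls
Frame 5 starts at roll index 8: rolls=9,0 (sum=9), consumes 2 rolls
Frame 6 starts at roll index 10: roll=10 (strike), consumes 1 roll
Frame 7 starts at roll index 11: rolls=4,6 (sum=10), consumes 2 rolls
Frame 8 starts at roll index 13: rolls=7,1 (sum=8), consumes 2 rolls
Frame 9 starts at roll index 15: rolls=0,3 (sum=3), consumes 2 rolls
Frame 10 starts at roll index 17: 3 remaining rolls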